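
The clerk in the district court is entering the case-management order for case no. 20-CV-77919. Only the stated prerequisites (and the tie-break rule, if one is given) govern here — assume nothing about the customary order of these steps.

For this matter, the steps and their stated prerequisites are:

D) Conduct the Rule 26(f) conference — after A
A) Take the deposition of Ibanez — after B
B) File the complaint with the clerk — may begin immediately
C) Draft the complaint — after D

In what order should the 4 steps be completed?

B → A → D → C

B is the only step with nothing outstanding, so it goes first.
A is the only step now ready → A.
Next only D has its prerequisites met → D.
That leaves C as the only ready step → C.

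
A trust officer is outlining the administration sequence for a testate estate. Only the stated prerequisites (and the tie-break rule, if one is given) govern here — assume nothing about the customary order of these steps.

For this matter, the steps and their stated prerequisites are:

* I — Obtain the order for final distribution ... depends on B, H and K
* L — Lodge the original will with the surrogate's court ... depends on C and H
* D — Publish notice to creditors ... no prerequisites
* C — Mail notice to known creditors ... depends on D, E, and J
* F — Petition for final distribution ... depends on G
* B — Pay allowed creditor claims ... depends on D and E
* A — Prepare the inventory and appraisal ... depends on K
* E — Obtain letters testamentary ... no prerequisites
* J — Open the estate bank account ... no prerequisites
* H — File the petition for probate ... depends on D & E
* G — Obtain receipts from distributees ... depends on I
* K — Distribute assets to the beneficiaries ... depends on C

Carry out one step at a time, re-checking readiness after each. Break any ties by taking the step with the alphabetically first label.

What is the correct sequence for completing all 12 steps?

Nothing is required for D, E and J. D has the earlier label → D first.
Ready: E and J. E has the earlier label → E.
B, H and J are all available; B has the earlier label → B.
Now H and J have their prerequisites met. H has the earlier label, so H next.
Next only J has its prerequisites met → J.
C needed D, E and J, now all done → C.
Now K and L have their prerequisites met. K has the earlier label, so K next.
Now A, I and L have their prerequisites met. A has the earlier label, so A next.
Ready: I and L. I has the earlier label → I.
G now also ready, so the ready set is {G, L}; G has the earlier label → G.
Now F and L have their prerequisites met. F has the earlier label, so F next.
L needed C and H, now all done → L.

D → E → B → H → J → C → K → A → I → G → F → L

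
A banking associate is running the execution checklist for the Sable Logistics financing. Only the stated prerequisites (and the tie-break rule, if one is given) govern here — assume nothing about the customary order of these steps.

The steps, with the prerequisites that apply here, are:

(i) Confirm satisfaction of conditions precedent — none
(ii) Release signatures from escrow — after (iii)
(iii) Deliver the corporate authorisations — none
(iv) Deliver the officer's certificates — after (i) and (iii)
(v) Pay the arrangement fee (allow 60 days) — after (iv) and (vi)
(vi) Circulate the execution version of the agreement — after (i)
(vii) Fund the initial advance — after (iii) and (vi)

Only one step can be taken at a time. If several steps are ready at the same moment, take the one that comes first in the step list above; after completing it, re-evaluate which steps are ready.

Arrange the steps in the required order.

(i) and (iii) have no prerequisites; (i) is listed earlier, so (i) is first.
Ready: (iii) and (vi). (iii) is listed earlier → (iii).
(ii) and (iv) now also ready, so the ready set is {(ii), (iv), (vi)}; (ii) is listed earlier → (ii).
Ready: (iv) and (vi). (iv) is listed earlier → (iv).
That leaves (vi) as the only ready step → (vi).
Ready: (v) and (vii). (v) is listed earlier → (v).
(vii) needed (iii) and (vi), now all done → (vii).

(i), (iii), (ii), (iv), (vi), (v), (vii)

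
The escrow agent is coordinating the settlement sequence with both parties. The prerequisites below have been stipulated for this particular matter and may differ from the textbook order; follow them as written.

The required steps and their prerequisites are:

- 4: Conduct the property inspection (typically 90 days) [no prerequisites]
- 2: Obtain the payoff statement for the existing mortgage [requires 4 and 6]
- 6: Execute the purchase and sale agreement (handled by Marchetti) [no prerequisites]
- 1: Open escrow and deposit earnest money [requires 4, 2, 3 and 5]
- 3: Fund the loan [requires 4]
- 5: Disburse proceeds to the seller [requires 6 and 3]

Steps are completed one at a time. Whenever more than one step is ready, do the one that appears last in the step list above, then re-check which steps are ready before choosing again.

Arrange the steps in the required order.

6, 4, 3, 5, 2, 1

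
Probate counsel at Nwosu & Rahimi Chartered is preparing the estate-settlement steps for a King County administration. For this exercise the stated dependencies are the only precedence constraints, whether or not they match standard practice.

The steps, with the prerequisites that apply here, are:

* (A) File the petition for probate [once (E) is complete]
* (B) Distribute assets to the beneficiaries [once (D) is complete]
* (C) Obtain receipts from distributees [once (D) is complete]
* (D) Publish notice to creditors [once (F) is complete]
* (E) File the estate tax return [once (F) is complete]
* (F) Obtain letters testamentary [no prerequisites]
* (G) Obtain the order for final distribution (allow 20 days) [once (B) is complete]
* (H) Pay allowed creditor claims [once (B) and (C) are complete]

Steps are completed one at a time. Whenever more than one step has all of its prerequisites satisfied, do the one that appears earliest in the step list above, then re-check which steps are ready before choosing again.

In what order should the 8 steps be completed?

(F) has no prerequisites → (F) first.
(D) and (E) are both available; (D) is listed earlier → (D).
Ready: (B), (C) and (E). (B) is listed earlier → (B).
(C), (E) and (G) are all available; (C) is listed earlier → (C).
(H) now also ready, so the ready set is {(E), (G), (H)}; (E) is listed earlier → (E).
(A) now also ready, so the ready set is {(A), (G), (H)}; (A) is listed earlier → (A).
Ready: (G) and (H). (G) is listed earlier → (G).
That leaves (H) as the only ready step → (H).

(F) → (D) → (B) → (C) → (E) → (A) → (G) → (H)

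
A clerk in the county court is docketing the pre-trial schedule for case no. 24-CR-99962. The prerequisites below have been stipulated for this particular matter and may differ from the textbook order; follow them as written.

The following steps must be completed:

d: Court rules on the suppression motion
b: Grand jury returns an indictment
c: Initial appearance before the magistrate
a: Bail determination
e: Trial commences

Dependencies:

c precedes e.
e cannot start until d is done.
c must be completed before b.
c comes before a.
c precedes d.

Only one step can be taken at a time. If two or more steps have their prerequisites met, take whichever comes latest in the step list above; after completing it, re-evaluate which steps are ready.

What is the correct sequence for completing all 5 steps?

c, a, b, d, e

c has no prerequisites → c first.
Now a, b and d have their prerequisites met. a is listed later, so a next.
Now b and d have their prerequisites met. b is listed later, so b next.
d needed c, now all done → d.
That leaves e as the only ready step → e.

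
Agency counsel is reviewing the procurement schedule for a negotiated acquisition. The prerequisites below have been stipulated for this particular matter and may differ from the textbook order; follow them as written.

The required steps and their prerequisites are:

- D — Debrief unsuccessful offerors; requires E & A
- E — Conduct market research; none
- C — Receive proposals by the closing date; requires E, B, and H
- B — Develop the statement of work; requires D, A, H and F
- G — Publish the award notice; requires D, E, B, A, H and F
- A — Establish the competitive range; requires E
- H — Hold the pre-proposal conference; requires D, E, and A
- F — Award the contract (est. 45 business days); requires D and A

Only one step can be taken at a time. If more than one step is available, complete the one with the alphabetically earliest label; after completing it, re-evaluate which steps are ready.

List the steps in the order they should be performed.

E, A, D, F, H, B, C, G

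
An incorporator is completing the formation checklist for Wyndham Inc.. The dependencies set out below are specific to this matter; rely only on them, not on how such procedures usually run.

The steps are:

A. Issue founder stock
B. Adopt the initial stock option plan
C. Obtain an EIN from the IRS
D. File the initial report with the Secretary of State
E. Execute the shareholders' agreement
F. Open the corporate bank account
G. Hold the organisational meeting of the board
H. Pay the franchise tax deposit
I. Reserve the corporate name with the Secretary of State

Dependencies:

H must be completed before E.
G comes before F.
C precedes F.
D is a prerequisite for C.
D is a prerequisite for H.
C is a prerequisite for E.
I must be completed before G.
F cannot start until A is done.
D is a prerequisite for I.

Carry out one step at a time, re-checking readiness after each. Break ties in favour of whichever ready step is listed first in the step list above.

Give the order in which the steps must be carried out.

A B D C H E I G F

Nothing is required for A, B and D. A is listed earlier → A first.
Ready: B and D. B is listed earlier → B.
That leaves D as the only ready step → D.
Ready: C, H and I. C is listed earlier → C.
Ready: H and I. H is listed earlier → H.
E and I are both available; E is listed earlier → E.
I needed D, now all done → I.
G is the only step now ready → G.
F needed A, C and G, now all done → F.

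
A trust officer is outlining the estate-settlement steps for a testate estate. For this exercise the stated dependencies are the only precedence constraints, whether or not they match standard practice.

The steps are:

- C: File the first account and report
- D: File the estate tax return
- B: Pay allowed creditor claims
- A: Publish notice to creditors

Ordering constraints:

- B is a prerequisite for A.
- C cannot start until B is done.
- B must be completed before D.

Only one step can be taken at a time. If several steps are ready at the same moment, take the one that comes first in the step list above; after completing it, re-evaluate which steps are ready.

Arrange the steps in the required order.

B is the only step with nothing outstanding, so it goes first.
Now C, D and A have their prerequisites met. C is listed earlier, so C next.
Ready: D and A. D is listed earlier → D.
That leaves A as the only ready step → A.

B C D A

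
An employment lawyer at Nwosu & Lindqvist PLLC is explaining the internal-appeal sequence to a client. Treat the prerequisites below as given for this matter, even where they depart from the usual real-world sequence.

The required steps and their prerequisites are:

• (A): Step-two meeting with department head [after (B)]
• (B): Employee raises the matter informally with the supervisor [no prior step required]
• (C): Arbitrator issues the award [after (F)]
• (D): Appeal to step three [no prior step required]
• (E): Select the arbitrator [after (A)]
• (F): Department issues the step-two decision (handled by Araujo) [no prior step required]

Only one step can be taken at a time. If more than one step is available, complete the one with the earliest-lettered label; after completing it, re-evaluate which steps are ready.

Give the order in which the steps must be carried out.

(B), (D) and (F) have no prerequisites; (B) has the earlier label, so (B) is first.
(A), (D) and (F) are all available; (A) has the earlier label → (A).
(D), (E) and (F) are all available; (D) has the earlier label → (D).
(E) and (F) are both available; (E) has the earlier label → (E).
Next only (F) has its prerequisites met → (F).
(C) needed (F), now all done → (C).

(B) (A) (D) (E) (F) (C)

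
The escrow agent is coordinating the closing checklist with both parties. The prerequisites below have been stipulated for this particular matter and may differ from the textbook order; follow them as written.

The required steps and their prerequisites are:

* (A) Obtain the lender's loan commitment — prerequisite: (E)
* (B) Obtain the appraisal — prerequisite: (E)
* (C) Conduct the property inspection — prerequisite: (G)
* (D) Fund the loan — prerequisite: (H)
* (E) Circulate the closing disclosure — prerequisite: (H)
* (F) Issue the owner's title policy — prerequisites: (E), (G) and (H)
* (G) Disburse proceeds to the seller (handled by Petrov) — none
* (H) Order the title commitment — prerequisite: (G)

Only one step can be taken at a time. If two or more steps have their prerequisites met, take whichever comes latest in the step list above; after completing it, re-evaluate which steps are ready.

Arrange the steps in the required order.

(G), (H), (E), (F), (D), (C), (B), (A)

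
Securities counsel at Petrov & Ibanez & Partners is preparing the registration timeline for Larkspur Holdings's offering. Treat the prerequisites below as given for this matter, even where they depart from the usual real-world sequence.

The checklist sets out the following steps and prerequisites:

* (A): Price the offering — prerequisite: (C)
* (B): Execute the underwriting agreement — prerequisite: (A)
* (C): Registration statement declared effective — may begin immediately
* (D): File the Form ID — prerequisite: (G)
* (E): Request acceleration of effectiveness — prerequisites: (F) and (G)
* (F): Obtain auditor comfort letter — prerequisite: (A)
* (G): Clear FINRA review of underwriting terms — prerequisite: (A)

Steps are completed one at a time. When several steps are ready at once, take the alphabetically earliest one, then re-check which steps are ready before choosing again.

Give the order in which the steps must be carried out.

(C) has no prerequisites → (C) first.
(A) needed (C), now all done → (A).
(B), (F) and (G) are all available; (B) has the earlier label → (B).
(F) and (G) are both available; (F) has the earlier label → (F).
(G) needed (A), now all done → (G).
Now (D) and (E) have their prerequisites met. (D) has the earlier label, so (D) next.
(E) needed (F) and (G), now all done → (E).

(C) (A) (B) (F) (G) (D) (E)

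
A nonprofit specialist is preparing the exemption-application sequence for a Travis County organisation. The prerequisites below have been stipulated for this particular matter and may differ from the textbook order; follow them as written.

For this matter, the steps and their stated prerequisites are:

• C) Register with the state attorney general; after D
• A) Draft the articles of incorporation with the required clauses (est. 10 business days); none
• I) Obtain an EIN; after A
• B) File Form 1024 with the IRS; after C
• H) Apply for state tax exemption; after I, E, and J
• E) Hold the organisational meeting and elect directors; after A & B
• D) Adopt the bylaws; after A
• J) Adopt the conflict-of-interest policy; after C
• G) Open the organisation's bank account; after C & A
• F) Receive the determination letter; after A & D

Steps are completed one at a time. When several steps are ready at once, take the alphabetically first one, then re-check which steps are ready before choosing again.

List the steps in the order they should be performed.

A D C B E F G I J H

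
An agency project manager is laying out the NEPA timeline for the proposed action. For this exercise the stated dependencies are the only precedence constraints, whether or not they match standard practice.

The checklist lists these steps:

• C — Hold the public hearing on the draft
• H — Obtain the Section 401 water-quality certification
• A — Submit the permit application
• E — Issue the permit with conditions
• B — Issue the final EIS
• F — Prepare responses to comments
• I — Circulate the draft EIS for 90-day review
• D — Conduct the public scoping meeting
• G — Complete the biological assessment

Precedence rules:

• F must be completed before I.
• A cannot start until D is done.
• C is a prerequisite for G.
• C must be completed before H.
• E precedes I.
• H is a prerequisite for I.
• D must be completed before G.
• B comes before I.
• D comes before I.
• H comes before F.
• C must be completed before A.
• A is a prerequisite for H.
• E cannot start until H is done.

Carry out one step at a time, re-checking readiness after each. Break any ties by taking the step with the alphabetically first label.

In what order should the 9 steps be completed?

B, C, D, A, G, H, E, F, I

Nothing is required for B, C and D. B has the earlier label → B first.
Ready: C and D. C has the earlier label → C.
D is the only step now ready → D.
A and G are both available; A has the earlier label → A.
H now also ready, so the ready set is {G, H}; G has the earlier label → G.
H needed A and C, now all done → H.
Now E and F have their prerequisites met. E has the earlier label, so E next.
Next only F has its prerequisites met → F.
Next only I has its prerequisites met → I.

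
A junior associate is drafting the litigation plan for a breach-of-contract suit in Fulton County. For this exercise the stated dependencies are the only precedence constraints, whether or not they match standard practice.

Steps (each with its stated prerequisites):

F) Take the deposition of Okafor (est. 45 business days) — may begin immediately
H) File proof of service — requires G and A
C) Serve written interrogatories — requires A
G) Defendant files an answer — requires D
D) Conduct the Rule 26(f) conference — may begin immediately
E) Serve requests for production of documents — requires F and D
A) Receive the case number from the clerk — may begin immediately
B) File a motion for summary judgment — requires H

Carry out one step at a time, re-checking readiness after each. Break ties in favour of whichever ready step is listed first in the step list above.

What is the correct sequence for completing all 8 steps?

F, D and A have no prerequisites; F is listed earlier, so F is first.
D and A are both available; D is listed earlier → D.
G and E now also ready, so the ready set is {G, E, A}; G is listed earlier → G.
E and A are both available; E is listed earlier → E.
Next only A has its prerequisites met → A.
Now H and C have their prerequisites met. H is listed earlier, so H next.
Now C and B have their prerequisites met. C is listed earlier, so C next.
B is the only step now ready → B.

F, D, G, E, A, H, C, B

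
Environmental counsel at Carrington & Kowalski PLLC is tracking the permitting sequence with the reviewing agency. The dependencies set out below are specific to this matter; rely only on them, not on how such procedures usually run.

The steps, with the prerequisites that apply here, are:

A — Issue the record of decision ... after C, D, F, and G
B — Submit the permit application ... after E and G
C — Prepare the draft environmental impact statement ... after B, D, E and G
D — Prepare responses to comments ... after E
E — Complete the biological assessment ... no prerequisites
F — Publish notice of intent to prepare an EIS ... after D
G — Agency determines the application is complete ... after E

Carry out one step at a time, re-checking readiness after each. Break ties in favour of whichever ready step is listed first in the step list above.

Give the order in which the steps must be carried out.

E D F G B C A

Only E has no prerequisites, so it is first.
D and G are both available; D is listed earlier → D.
F now also ready, so the ready set is {F, G}; F is listed earlier → F.
G needed E, now all done → G.
Next only B has its prerequisites met → B.
C needed B, D, E and G, now all done → C.
A needed C, D, F and G, now all done → A.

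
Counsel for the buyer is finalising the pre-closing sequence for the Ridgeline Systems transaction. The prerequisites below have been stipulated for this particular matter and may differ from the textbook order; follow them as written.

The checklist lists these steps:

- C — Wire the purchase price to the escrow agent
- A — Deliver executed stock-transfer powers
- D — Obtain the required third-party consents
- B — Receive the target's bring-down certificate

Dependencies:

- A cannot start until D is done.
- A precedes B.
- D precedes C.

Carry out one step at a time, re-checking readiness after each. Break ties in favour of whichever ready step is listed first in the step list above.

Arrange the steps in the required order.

D, C, A, B

D has no prerequisites → D first.
C and A are both available; C is listed earlier → C.
A is the only step now ready → A.
B needed A, now all done → B.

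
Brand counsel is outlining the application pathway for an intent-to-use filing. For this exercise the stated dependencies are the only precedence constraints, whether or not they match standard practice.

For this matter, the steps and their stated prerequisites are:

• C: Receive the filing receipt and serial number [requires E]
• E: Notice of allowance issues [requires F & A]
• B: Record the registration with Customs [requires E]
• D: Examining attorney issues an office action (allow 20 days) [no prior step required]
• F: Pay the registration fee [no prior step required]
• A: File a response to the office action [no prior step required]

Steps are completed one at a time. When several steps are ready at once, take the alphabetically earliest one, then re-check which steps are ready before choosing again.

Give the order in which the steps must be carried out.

A, D, F, E, B, C

Nothing is required for A, D and F. A has the earlier label → A first.
Now D and F have their prerequisites met. D has the earlier label, so D next.
That leaves F as the only ready step → F.
E needed A and F, now all done → E.
Ready: B and C. B has the earlier label → B.
Next only C has its prerequisites met → C.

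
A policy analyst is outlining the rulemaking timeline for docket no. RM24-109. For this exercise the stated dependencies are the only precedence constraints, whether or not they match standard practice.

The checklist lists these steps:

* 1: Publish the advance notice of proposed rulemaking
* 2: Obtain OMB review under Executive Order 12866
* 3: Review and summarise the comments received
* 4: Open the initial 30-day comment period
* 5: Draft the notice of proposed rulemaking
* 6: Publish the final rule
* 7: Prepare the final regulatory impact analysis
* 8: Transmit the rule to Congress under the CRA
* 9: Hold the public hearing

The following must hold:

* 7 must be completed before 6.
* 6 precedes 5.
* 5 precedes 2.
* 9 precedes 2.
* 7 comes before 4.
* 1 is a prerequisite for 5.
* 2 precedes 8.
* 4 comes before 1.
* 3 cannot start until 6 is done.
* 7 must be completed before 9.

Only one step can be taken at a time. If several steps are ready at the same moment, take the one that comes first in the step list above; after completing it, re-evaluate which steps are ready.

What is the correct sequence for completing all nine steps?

7 4 1 6 3 5 9 2 8

7 has no prerequisites → 7 first.
4, 6 and 9 are all available; 4 is listed earlier → 4.
Ready: 1, 6 and 9. 1 is listed earlier → 1.
Ready: 6 and 9. 6 is listed earlier → 6.
3, 5 and 9 are all available; 3 is listed earlier → 3.
Now 5 and 9 have their prerequisites met. 5 is listed earlier, so 5 next.
That leaves 9 as the only ready step → 9.
2 needed 5 and 9, now all done → 2.
8 needed 2, now all done → 8.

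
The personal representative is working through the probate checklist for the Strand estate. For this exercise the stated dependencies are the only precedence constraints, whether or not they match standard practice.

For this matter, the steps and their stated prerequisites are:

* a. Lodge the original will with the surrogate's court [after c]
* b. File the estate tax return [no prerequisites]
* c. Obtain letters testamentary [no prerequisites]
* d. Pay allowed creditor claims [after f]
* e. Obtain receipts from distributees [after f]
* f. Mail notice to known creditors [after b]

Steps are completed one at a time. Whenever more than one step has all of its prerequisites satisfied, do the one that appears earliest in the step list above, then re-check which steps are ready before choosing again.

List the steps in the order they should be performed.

b c a f d e

Nothing is required for b and c. b is listed earlier → b first.
c and f are both available; c is listed earlier → c.
Ready: a and f. a is listed earlier → a.
f needed b, now all done → f.
Now d and e have their prerequisites met. d is listed earlier, so d next.
Next only e has its prerequisites met → e.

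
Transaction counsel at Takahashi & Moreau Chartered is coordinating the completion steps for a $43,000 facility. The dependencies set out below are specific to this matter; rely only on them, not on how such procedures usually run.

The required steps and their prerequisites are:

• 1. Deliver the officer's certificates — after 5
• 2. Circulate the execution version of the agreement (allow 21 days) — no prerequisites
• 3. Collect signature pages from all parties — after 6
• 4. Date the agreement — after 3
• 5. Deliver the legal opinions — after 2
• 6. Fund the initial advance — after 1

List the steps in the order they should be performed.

2 is the only step with nothing outstanding, so it goes first.
That leaves 5 as the only ready step → 5.
That leaves 1 as the only ready step → 1.
6 needed 1, now all done → 6.
That leaves 3 as the only ready step → 3.
That leaves 4 as the only ready step → 4.

2, 5, 1, 6, 3, 4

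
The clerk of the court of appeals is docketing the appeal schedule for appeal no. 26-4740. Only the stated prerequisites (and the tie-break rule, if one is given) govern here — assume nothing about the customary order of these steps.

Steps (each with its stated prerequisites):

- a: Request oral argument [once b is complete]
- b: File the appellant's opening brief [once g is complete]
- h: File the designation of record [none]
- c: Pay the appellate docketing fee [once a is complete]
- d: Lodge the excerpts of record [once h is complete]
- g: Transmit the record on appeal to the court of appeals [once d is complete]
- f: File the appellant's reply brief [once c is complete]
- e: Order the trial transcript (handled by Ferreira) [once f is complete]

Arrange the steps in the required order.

h has no prerequisites → h first.
That leaves d as the only ready step → d.
Next only g has its prerequisites met → g.
b needed g, now all done → b.
a needed b, now all done → a.
c needed a, now all done → c.
That leaves f as the only ready step → f.
e is the only step now ready → e.

h, d, g, b, a, c, f, e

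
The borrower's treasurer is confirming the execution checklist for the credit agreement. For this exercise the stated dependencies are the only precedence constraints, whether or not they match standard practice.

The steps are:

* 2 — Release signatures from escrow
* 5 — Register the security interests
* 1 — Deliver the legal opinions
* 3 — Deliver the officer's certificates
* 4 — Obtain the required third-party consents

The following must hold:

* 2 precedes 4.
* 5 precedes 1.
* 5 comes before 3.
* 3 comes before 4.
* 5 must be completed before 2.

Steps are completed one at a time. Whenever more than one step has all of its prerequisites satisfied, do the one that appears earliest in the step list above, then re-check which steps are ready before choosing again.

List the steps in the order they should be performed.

5 is the only step with nothing outstanding, so it goes first.
Ready: 2, 1 and 3. 2 is listed earlier → 2.
1 and 3 are both available; 1 is listed earlier → 1.
3 needed 5, now all done → 3.
That leaves 4 as the only ready step → 4.

5, 2, 1, 3, 4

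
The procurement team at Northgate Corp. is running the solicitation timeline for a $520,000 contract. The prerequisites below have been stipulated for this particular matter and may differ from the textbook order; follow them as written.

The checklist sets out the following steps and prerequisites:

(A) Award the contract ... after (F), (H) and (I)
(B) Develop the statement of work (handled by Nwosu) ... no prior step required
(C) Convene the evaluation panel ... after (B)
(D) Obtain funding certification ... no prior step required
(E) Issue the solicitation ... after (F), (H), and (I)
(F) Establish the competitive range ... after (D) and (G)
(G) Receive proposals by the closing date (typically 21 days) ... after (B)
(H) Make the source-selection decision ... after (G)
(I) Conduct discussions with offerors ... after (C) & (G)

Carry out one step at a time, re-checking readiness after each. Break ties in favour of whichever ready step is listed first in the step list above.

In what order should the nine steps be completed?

(B) (C) (D) (G) (F) (H) (I) (A) (E)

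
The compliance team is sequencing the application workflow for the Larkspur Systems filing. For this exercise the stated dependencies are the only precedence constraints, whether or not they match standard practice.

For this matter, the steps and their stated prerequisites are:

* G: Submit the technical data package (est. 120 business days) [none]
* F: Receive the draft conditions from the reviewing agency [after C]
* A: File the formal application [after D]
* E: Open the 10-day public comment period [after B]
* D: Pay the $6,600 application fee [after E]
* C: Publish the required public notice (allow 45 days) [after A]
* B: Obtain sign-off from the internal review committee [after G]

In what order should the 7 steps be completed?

G, B, E, D, A, C, F

G has no prerequisites → G first.
B needed G, now all done → B.
E needed B, now all done → E.
D is the only step now ready → D.
A is the only step now ready → A.
C needed A, now all done → C.
F is the only step now ready → F.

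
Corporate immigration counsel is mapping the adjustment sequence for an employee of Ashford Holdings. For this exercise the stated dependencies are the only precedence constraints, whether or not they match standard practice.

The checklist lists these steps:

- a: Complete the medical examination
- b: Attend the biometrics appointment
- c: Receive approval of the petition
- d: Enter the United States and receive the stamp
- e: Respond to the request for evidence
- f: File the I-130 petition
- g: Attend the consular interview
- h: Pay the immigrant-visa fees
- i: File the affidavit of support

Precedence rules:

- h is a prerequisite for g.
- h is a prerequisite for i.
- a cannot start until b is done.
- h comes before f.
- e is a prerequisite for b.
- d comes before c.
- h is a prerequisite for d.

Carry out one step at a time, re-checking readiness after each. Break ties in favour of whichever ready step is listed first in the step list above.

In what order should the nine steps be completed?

e b a h d c f g i

e and h have no prerequisites; e is listed earlier, so e is first.
Ready: b and h. b is listed earlier → b.
Ready: a and h. a is listed earlier → a.
That leaves h as the only ready step → h.
Now d, f, g and i have their prerequisites met. d is listed earlier, so d next.
Now c, f, g and i have their prerequisites met. c is listed earlier, so c next.
Now f, g and i have their prerequisites met. f is listed earlier, so f next.
Ready: g and i. g is listed earlier → g.
That leaves i as the only ready step → i.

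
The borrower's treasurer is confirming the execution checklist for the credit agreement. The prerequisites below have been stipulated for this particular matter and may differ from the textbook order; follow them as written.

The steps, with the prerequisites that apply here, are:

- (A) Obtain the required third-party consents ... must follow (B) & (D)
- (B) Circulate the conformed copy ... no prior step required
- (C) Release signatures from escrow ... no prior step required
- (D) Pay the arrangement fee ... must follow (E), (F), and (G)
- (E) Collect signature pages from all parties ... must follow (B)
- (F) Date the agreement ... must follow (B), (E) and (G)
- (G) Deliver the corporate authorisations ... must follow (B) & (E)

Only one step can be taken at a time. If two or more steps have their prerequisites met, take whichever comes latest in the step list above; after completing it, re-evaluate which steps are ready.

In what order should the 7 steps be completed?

Nothing is required for (C) and (B). (C) is listed later → (C) first.
That leaves (B) as the only ready step → (B).
Next only (E) has its prerequisites met → (E).
That leaves (G) as the only ready step → (G).
(F) needed (G), (E) and (B), now all done → (F).
(D) needed (G), (F) and (E), now all done → (D).
(A) needed (D) and (B), now all done → (A).

(C) → (B) → (E) → (G) → (F) → (D) → (A)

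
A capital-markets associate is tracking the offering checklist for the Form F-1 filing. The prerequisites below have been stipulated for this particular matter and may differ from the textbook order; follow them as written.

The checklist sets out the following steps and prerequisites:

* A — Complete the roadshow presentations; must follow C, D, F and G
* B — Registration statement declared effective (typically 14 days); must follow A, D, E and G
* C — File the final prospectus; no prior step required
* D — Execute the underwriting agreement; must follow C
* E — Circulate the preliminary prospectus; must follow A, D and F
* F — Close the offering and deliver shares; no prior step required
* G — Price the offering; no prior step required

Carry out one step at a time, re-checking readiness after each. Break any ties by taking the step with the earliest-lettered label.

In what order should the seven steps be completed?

C, D, F, G, A, E, B

Nothing is required for C, F and G. C has the earlier label → C first.
D now also ready, so the ready set is {D, F, G}; D has the earlier label → D.
F and G are both available; F has the earlier label → F.
G is the only step now ready → G.
A is the only step now ready → A.
That leaves E as the only ready step → E.
B needed A, D, E and G, now all done → B.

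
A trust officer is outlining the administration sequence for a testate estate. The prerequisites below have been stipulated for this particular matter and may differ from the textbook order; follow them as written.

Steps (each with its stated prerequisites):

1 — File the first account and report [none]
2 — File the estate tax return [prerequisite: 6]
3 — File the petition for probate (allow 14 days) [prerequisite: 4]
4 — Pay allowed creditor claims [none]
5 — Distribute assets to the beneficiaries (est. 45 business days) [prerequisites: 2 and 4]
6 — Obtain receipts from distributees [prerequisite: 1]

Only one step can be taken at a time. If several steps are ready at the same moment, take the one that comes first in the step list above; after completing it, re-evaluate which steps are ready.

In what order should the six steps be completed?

1, 4, 3, 6, 2, 5

1 and 4 have no prerequisites; 1 is listed earlier, so 1 is first.
4 and 6 are both available; 4 is listed earlier → 4.
3 now also ready, so the ready set is {3, 6}; 3 is listed earlier → 3.
Next only 6 has its prerequisites met → 6.
Next only 2 has its prerequisites met → 2.
Next only 5 has its prerequisites met → 5.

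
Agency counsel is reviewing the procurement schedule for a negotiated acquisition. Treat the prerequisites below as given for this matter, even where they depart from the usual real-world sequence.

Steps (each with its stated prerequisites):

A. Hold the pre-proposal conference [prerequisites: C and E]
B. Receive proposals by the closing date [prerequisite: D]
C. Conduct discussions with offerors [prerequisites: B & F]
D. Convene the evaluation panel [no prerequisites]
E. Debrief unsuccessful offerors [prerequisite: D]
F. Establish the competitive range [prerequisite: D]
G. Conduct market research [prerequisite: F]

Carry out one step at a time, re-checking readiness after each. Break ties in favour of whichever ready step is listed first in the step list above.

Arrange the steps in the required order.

D has no prerequisites → D first.
Now B, E and F have their prerequisites met. B is listed earlier, so B next.
E and F are both available; E is listed earlier → E.
F is the only step now ready → F.
C and G are both available; C is listed earlier → C.
A now also ready, so the ready set is {A, G}; A is listed earlier → A.
G is the only step now ready → G.

D, B, E, F, C, A, G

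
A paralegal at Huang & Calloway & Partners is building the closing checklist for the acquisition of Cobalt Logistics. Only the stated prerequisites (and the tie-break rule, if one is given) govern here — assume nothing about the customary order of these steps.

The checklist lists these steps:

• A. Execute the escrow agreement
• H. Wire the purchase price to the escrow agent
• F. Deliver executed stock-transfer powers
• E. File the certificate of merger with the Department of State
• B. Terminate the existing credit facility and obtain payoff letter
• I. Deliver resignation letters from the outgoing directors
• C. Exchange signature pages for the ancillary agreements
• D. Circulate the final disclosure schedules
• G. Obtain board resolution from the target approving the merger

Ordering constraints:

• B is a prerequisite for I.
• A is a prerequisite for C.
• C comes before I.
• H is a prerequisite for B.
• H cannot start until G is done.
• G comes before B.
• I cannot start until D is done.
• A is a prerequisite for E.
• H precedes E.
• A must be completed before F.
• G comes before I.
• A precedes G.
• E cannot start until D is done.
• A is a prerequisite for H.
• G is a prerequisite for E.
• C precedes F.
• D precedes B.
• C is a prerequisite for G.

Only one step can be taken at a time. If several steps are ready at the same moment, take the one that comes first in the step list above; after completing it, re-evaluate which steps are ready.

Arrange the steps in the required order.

A C F D G H E B I

A and D have no prerequisites; A is listed earlier, so A is first.
Now C and D have their prerequisites met. C is listed earlier, so C next.
Now F, D and G have their prerequisites met. F is listed earlier, so F next.
Ready: D and G. D is listed earlier → D.
Next only G has its prerequisites met → G.
H needed A and G, now all done → H.
Now E and B have their prerequisites met. E is listed earlier, so E next.
B needed H, D and G, now all done → B.
That leaves I as the only ready step → I.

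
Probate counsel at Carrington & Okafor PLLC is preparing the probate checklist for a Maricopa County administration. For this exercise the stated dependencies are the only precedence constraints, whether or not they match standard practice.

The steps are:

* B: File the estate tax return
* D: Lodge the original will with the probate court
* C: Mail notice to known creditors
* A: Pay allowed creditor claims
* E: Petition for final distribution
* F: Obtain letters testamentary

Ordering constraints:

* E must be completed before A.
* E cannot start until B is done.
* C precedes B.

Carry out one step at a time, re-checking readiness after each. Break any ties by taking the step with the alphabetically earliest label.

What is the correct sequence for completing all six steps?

C → B → D → E → A → F

Nothing is required for C, D and F. C has the earlier label → C first.
B now also ready, so the ready set is {B, D, F}; B has the earlier label → B.
E now also ready, so the ready set is {D, E, F}; D has the earlier label → D.
Now E and F have their prerequisites met. E has the earlier label, so E next.
A and F are both available; A has the earlier label → A.
That leaves F as the only ready step → F.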